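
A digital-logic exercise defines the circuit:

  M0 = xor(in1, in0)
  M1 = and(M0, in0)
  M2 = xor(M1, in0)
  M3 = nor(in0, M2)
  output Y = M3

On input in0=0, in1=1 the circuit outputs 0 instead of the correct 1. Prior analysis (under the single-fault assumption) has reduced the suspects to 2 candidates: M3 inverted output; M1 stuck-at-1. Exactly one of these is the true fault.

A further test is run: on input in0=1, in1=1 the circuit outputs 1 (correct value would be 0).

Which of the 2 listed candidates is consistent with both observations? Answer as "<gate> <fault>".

M3 inverted output

Evaluate each candidate on input in0=1, in1=1:
  M3 inverted output: M0=0, M1=0, M2=1, M3=1 [inverted output] → 1 — matches
  M1 stuck-at-1: M0=0, M1=1 [stuck-at-1], M2=0, M3=0 → 0 — eliminated
Only M3 inverted output reproduces the observed 1.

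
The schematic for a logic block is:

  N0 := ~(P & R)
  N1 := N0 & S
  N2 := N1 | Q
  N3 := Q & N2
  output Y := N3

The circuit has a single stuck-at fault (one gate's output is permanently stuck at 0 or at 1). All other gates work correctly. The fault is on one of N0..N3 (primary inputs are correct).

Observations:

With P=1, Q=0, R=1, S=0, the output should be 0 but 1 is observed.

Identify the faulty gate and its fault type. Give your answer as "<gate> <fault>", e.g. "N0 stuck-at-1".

N3 stuck-at-1

Fault-free values for test 1 (P=1, Q=0, R=1, S=0): N0=0, N1=0, N2=0, N3=0, giving Y=0. Observed 1.
Test 1: faults giving observed 1 are {N3 stuck-at-1}.
Only N3 stuck-at-1 is consistent with every test.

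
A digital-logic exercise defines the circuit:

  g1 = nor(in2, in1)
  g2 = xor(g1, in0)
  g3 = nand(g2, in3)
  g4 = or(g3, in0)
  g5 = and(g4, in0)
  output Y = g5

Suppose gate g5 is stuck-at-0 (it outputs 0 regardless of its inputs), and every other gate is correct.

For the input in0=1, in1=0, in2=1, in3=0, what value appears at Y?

0

Propagate with g5 forced: g1=0, g2=1, g3=1, g4=1, g5=0 [stuck-at-0].
So Y = 0. (Without the fault it would be 1.)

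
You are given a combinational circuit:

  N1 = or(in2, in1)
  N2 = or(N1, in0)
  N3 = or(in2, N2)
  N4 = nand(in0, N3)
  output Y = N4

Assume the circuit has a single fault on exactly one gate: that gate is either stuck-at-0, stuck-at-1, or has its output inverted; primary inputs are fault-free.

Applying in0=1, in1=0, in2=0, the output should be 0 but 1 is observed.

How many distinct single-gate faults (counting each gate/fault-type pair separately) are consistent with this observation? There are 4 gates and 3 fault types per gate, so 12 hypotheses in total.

6

Fault-free: N1=0, N2=1, N3=1, N4=0 → 0. Observed 1.
  N1 stuck-at-0: output 0 ✗
  N1 stuck-at-1: output 0 ✗
  N1 inverted output: output 0 ✗
  N2 stuck-at-0: output 1 ✓
  N2 stuck-at-1: output 0 ✗
  N2 inverted output: output 1 ✓
  N3 stuck-at-0: output 1 ✓
  N3 stuck-at-1: output 0 ✗
  N3 inverted output: output 1 ✓
  N4 stuck-at-0: output 0 ✗
  N4 stuck-at-1: output 1 ✓
  N4 inverted output: output 1 ✓
Consistent faults: {N2 stuck-at-0, N2 inverted output, N3 stuck-at-0, N3 inverted output, N4 stuck-at-1, N4 inverted output} — 6 in all.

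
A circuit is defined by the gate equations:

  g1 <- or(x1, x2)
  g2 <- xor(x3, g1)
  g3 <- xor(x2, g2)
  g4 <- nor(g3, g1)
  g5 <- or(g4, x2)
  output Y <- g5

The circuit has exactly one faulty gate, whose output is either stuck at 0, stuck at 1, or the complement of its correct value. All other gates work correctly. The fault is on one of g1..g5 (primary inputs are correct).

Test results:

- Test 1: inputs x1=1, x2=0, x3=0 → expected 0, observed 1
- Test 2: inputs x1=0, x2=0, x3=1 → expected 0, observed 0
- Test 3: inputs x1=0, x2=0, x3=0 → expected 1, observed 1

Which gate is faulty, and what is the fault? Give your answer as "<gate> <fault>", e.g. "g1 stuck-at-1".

g1 stuck-at-0

Fault-free values for test 1 (x1=1, x2=0, x3=0): g1=1, g2=1, g3=1, g4=0, g5=0, giving Y=0. Observed 1.
Test 1: faults giving observed 1 are {g1 stuck-at-0, g1 inverted output, g4 stuck-at-1, g4 inverted output, g5 stuck-at-1, g5 inverted output}.
Test 2 (x1=0, x2=0, x3=1): fault-free g1=0, g2=1, g3=1, g4=0, g5=0 → 0; observed 0. Eliminates g4 stuck-at-1, g4 inverted output, g5 stuck-at-1, g5 inverted output.
Test 3 (x1=0, x2=0, x3=0): fault-free g1=0, g2=0, g3=0, g4=1, g5=1 → 1; observed 1. Eliminates g1 inverted output.
Only g1 stuck-at-0 is consistent with every test.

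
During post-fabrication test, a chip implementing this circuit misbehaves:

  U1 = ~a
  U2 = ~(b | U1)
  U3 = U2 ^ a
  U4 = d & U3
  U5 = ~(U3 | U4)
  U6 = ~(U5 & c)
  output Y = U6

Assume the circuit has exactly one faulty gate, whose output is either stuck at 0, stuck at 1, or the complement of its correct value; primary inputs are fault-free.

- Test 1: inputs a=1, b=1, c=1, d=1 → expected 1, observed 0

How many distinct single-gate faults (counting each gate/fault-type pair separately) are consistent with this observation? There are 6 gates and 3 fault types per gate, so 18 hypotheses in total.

Fault-free: U1=0, U2=0, U3=1, U4=1, U5=0, U6=1 → 1. Observed 0.
  U1: none of the 3 fault types match ✗
  U2: stuck-at-1, inverted output ✓; others ✗
  U3: stuck-at-0, inverted output ✓; others ✗
  U4: none of the 3 fault types match ✗
  U5: stuck-at-1, inverted output ✓; others ✗
  U6: stuck-at-0, inverted output ✓; others ✗
Consistent faults: {U2 stuck-at-1, U2 inverted output, U3 stuck-at-0, U3 inverted output, U5 stuck-at-1, U5 inverted output, U6 stuck-at-0, U6 inverted output} — 8 in all.

8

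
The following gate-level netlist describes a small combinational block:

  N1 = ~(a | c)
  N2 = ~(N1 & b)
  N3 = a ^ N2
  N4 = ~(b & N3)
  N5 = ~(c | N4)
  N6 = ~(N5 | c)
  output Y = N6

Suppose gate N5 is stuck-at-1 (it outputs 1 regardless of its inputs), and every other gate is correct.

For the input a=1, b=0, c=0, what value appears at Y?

Propagate with N5 forced: N1=0, N2=1, N3=0, N4=1, N5=1 [stuck-at-1], N6=0.
So Y = 0. (Without the fault it would be 1.)

0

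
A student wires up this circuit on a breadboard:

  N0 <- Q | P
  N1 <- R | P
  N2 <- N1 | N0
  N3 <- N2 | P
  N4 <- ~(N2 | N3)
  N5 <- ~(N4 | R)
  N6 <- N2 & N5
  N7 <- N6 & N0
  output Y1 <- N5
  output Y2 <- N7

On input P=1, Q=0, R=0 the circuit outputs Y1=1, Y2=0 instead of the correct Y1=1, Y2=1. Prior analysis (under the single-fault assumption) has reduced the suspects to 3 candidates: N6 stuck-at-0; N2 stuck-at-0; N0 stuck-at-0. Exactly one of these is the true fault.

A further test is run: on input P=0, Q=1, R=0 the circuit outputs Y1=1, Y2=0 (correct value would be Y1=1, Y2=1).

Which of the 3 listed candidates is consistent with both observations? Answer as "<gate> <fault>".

N6 stuck-at-0

Evaluate each candidate on input P=0, Q=1, R=0:
  N6 stuck-at-0: N0=1, N1=0, N2=1, N3=1, N4=0, N5=1, N6=0 [stuck-at-0], N7=0 → Y1=1, Y2=0 — matches
  N2 stuck-at-0: N0=1, N1=0, N2=0 [stuck-at-0], N3=0, N4=1, N5=0, N6=0, N7=0 → Y1=0, Y2=0 — eliminated
  N0 stuck-at-0: N0=0 [stuck-at-0], N1=0, N2=0, N3=0, N4=1, N5=0, N6=0, N7=0 → Y1=0, Y2=0 — eliminated
Only N6 stuck-at-0 reproduces the observed Y1=1, Y2=0.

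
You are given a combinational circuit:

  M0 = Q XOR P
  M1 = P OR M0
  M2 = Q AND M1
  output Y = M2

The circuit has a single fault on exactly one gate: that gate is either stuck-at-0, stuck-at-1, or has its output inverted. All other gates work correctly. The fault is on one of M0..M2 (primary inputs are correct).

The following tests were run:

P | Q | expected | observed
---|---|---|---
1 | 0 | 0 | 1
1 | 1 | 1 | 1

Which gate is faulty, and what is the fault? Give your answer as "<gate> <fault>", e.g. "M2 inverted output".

M2 stuck-at-1

Fault-free values for test 1 (P=1, Q=0): M0=1, M1=1, M2=0, giving Y=0. Observed 1.
Test 1: faults giving observed 1 are {M2 stuck-at-1, M2 inverted output}.
Test 2 (P=1, Q=1): fault-free M0=0, M1=1, M2=1 → 1; observed 1. Eliminates M2 inverted output.
Only M2 stuck-at-1 is consistent with every test.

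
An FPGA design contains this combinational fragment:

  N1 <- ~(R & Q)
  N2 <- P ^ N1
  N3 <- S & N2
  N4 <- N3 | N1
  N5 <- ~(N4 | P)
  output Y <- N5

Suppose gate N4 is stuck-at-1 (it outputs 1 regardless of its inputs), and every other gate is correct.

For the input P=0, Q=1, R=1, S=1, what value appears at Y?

0

Propagate with N4 forced: N1=0, N2=0, N3=0, N4=1 [stuck-at-1], N5=0.
So Y = 0. (Without the fault it would be 1.)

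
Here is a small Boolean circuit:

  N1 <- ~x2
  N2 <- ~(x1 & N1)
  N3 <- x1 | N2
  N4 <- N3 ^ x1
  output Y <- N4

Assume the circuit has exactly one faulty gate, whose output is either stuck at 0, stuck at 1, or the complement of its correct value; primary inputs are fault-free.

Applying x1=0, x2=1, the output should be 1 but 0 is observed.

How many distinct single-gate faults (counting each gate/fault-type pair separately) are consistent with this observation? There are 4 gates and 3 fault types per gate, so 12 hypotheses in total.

Fault-free: N1=0, N2=1, N3=1, N4=1 → 1. Observed 0.
  N1 stuck-at-0: output 1 ✗
  N1 stuck-at-1: output 1 ✗
  N1 inverted output: output 1 ✗
  N2 stuck-at-0: output 0 ✓
  N2 stuck-at-1: output 1 ✗
  N2 inverted output: output 0 ✓
  N3 stuck-at-0: output 0 ✓
  N3 stuck-at-1: output 1 ✗
  N3 inverted output: output 0 ✓
  N4 stuck-at-0: output 0 ✓
  N4 stuck-at-1: output 1 ✗
  N4 inverted output: output 0 ✓
Consistent faults: {N2 stuck-at-0, N2 inverted output, N3 stuck-at-0, N3 inverted output, N4 stuck-at-0, N4 inverted output} — 6 in all.

6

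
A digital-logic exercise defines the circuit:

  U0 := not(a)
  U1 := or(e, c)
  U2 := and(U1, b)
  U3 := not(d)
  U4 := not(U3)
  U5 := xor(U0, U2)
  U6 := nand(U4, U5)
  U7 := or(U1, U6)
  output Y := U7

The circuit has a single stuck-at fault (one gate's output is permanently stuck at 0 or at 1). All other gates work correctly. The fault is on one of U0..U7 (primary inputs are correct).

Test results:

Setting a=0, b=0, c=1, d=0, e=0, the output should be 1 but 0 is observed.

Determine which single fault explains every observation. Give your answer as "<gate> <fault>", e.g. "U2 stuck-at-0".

U7 stuck-at-0

Fault-free values for test 1 (a=0, b=0, c=1, d=0, e=0): U0=1, U1=1, U2=0, U3=1, U4=0, U5=1, U6=1, U7=1, giving Y=1. Observed 0.
Test 1: faults giving observed 0 are {U7 stuck-at-0}.
Only U7 stuck-at-0 is consistent with every test.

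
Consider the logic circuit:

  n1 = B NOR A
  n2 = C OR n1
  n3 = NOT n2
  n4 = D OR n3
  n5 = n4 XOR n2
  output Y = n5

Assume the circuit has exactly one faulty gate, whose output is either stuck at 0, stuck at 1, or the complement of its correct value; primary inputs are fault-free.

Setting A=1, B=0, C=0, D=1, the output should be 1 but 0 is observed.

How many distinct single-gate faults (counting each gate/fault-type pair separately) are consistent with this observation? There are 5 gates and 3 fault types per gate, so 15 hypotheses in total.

8

Fault-free: n1=0, n2=0, n3=1, n4=1, n5=1 → 1. Observed 0.
  n1: stuck-at-1, inverted output ✓; others ✗
  n2: stuck-at-1, inverted output ✓; others ✗
  n3: none of the 3 fault types match ✗
  n4: stuck-at-0, inverted output ✓; others ✗
  n5: stuck-at-0, inverted output ✓; others ✗
Consistent faults: {n1 stuck-at-1, n1 inverted output, n2 stuck-at-1, n2 inverted output, n4 stuck-at-0, n4 inverted output, n5 stuck-at-0, n5 inverted output} — 8 in all.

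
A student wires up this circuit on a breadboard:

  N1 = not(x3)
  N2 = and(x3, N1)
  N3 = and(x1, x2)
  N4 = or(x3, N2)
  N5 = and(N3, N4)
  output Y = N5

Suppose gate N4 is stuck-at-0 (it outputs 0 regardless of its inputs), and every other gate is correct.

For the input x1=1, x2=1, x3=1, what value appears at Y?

Propagate with N4 forced: N1=0, N2=0, N3=1, N4=0 [stuck-at-0], N5=0.
So Y = 0. (Without the fault it would be 1.)

0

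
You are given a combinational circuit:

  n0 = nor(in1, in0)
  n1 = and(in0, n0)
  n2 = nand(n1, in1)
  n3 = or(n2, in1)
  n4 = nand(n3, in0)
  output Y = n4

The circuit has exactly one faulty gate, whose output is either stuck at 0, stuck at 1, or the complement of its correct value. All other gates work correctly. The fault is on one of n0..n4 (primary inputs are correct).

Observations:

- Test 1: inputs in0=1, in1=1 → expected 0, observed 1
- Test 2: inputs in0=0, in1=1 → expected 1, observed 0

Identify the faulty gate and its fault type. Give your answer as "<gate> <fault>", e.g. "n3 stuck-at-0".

Fault-free values for test 1 (in0=1, in1=1): n0=0, n1=0, n2=1, n3=1, n4=0, giving Y=0. Observed 1.
Test 1: faults giving observed 1 are {n3 stuck-at-0, n3 inverted output, n4 stuck-at-1, n4 inverted output}.
Test 2 (in0=0, in1=1): fault-free n0=0, n1=0, n2=1, n3=1, n4=1 → 1; observed 0. Eliminates n3 stuck-at-0, n3 inverted output, n4 stuck-at-1.
Only n4 inverted output is consistent with every test.

n4 inverted output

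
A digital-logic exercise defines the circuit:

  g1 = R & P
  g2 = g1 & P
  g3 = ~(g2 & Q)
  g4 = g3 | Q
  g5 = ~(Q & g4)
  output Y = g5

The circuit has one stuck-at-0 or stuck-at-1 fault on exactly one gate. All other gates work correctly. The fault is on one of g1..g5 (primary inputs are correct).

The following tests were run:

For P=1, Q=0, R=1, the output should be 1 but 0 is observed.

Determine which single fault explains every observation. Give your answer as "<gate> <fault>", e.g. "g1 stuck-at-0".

g5 stuck-at-0

Fault-free values for test 1 (P=1, Q=0, R=1): g1=1, g2=1, g3=1, g4=1, g5=1, giving Y=1. Observed 0.
Test 1: faults giving observed 0 are {g5 stuck-at-0}.
Only g5 stuck-at-0 is consistent with every test.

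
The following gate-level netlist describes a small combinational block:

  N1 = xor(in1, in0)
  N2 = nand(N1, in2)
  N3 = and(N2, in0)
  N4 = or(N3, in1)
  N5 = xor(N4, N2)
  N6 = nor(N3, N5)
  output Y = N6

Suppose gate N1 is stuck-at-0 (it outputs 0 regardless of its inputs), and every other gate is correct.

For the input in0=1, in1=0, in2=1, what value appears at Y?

0

Propagate with N1 forced: N1=0 [stuck-at-0], N2=1, N3=1, N4=1, N5=0, N6=0.
So Y = 0. (Without the fault it would be 1.)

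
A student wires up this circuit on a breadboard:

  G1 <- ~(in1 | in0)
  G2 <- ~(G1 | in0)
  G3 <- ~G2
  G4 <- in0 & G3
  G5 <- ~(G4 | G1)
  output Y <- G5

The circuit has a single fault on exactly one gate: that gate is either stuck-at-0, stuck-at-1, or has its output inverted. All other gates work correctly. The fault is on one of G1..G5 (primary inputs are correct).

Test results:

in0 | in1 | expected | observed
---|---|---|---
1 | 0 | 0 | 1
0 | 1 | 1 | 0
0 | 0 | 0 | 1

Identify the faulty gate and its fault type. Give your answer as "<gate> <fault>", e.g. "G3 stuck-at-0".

Fault-free values for test 1 (in0=1, in1=0): G1=0, G2=0, G3=1, G4=1, G5=0, giving Y=0. Observed 1.
Test 1: faults giving observed 1 are {G2 stuck-at-1, G2 inverted output, G3 stuck-at-0, G3 inverted output, G4 stuck-at-0, G4 inverted output, G5 stuck-at-1, G5 inverted output}.
Test 2 (in0=0, in1=1): fault-free G1=0, G2=1, G3=0, G4=0, G5=1 → 1; observed 0. Eliminates G2 stuck-at-1, G2 inverted output, G3 stuck-at-0, G3 inverted output, G4 stuck-at-0, G5 stuck-at-1.
Test 3 (in0=0, in1=0): fault-free G1=1, G2=0, G3=1, G4=0, G5=0 → 0; observed 1. Eliminates G4 inverted output.
Only G5 inverted output is consistent with every test.

G5 inverted output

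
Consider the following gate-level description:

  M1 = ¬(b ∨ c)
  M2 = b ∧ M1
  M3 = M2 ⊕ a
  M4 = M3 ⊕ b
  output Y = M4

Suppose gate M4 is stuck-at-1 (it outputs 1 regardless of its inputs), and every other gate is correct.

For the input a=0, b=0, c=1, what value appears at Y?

1

Propagate with M4 forced: M1=0, M2=0, M3=0, M4=1 [stuck-at-1].
So Y = 1. (Without the fault it would be 0.)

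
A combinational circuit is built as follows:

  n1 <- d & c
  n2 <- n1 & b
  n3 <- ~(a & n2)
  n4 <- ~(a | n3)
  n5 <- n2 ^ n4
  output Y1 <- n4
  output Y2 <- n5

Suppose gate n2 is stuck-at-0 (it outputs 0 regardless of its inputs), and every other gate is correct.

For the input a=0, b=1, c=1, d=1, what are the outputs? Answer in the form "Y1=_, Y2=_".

Propagate with n2 forced: n1=1, n2=0 [stuck-at-0], n3=1, n4=0, n5=0.
So the outputs are Y1=0, Y2=0. (Without the fault they would be Y1=0, Y2=1.)

Y1=0, Y2=0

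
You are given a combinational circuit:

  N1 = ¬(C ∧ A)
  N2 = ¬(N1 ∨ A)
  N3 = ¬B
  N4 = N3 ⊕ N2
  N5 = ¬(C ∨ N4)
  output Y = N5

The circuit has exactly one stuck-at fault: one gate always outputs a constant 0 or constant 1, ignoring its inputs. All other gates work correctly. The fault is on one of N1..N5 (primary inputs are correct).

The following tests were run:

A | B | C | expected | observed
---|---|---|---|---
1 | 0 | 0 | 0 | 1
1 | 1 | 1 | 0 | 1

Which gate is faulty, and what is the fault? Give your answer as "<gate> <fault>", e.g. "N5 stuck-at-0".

N5 stuck-at-1

Fault-free values for test 1 (A=1, B=0, C=0): N1=1, N2=0, N3=1, N4=1, N5=0, giving Y=0. Observed 1.
Test 1: faults giving observed 1 are {N2 stuck-at-1, N3 stuck-at-0, N4 stuck-at-0, N5 stuck-at-1}.
Test 2 (A=1, B=1, C=1): fault-free N1=0, N2=0, N3=0, N4=0, N5=0 → 0; observed 1. Eliminates N2 stuck-at-1, N3 stuck-at-0, N4 stuck-at-0.
Only N5 stuck-at-1 is consistent with every test.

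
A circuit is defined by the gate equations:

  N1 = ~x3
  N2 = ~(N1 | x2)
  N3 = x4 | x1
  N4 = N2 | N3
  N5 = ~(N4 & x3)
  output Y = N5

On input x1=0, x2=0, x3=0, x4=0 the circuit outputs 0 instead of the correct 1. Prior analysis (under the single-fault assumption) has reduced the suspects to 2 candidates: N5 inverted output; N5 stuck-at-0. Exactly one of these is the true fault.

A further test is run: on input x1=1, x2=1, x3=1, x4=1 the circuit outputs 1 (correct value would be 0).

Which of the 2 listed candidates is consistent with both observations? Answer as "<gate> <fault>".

Evaluate each candidate on input x1=1, x2=1, x3=1, x4=1:
  N5 inverted output: N1=0, N2=0, N3=1, N4=1, N5=1 [inverted output] → 1 — matches
  N5 stuck-at-0: N1=0, N2=0, N3=1, N4=1, N5=0 [stuck-at-0] → 0 — eliminated
Only N5 inverted output reproduces the observed 1.

N5 inverted output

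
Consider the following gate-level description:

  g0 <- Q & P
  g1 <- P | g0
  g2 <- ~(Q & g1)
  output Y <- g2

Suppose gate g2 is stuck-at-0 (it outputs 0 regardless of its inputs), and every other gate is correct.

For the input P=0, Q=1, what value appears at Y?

Propagate with g2 forced: g0=0, g1=0, g2=0 [stuck-at-0].
So Y = 0. (Without the fault it would be 1.)

0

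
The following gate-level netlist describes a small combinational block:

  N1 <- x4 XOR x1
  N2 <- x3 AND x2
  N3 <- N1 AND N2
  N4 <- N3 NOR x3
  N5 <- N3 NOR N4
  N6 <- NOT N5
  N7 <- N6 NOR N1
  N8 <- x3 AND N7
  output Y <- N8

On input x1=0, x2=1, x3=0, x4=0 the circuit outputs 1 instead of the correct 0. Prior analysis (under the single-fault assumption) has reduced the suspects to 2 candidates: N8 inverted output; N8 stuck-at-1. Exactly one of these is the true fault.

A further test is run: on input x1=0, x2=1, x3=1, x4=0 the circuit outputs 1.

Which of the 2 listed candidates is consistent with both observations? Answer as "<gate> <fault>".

N8 stuck-at-1

Evaluate each candidate on input x1=0, x2=1, x3=1, x4=0:
  N8 inverted output: N1=0, N2=1, N3=0, N4=0, N5=1, N6=0, N7=1, N8=0 [inverted output] → 0 — eliminated
  N8 stuck-at-1: N1=0, N2=1, N3=0, N4=0, N5=1, N6=0, N7=1, N8=1 [stuck-at-1] → 1 — matches
Only N8 stuck-at-1 reproduces the observed 1.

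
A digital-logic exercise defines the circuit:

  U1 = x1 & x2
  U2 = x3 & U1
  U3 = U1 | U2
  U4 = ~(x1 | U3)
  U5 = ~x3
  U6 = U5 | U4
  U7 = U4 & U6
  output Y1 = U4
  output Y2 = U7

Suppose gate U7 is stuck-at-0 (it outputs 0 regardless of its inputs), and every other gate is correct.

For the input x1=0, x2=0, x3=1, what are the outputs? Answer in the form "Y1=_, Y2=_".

Propagate with U7 forced: U1=0, U2=0, U3=0, U4=1, U5=0, U6=1, U7=0 [stuck-at-0].
So the outputs are Y1=1, Y2=0. (Without the fault they would be Y1=1, Y2=1.)

Y1=1, Y2=0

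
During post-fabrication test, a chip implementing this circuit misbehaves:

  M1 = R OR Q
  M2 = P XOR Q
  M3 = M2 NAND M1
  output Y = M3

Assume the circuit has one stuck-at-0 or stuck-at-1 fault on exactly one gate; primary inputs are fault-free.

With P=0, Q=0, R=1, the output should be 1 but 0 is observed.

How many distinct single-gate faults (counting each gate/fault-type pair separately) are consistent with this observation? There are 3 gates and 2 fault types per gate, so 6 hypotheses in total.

Fault-free: M1=1, M2=0, M3=1 → 1. Observed 0.
  M1 stuck-at-0: output 1 ✗
  M1 stuck-at-1: output 1 ✗
  M2 stuck-at-0: output 1 ✗
  M2 stuck-at-1: output 0 ✓
  M3 stuck-at-0: output 0 ✓
  M3 stuck-at-1: output 1 ✗
Consistent faults: {M2 stuck-at-1, M3 stuck-at-0} — 2 in all.

2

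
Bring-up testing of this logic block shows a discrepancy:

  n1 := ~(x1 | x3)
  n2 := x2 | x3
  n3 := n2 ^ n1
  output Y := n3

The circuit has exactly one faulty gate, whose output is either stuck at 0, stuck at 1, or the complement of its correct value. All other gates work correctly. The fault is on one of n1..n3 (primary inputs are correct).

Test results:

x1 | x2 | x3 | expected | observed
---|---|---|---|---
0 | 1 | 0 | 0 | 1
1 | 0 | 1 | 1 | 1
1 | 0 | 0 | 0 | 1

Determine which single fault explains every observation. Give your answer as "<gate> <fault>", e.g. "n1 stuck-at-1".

n3 stuck-at-1

Fault-free values for test 1 (x1=0, x2=1, x3=0): n1=1, n2=1, n3=0, giving Y=0. Observed 1.
Test 1: faults giving observed 1 are {n1 stuck-at-0, n1 inverted output, n2 stuck-at-0, n2 inverted output, n3 stuck-at-1, n3 inverted output}.
Test 2 (x1=1, x2=0, x3=1): fault-free n1=0, n2=1, n3=1 → 1; observed 1. Eliminates n1 inverted output, n2 stuck-at-0, n2 inverted output, n3 inverted output.
Test 3 (x1=1, x2=0, x3=0): fault-free n1=0, n2=0, n3=0 → 0; observed 1. Eliminates n1 stuck-at-0.
Only n3 stuck-at-1 is consistent with every test.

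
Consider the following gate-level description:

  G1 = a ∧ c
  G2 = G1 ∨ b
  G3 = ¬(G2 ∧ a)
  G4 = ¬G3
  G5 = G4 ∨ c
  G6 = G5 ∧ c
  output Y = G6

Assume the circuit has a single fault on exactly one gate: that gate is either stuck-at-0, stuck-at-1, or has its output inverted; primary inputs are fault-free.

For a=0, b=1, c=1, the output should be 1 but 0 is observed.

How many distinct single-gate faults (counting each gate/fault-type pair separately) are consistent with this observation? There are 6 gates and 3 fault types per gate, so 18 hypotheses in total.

Fault-free: G1=0, G2=1, G3=1, G4=0, G5=1, G6=1 → 1. Observed 0.
  G1: none of the 3 fault types match ✗
  G2: none of the 3 fault types match ✗
  G3: none of the 3 fault types match ✗
  G4: none of the 3 fault types match ✗
  G5: stuck-at-0, inverted output ✓; others ✗
  G6: stuck-at-0, inverted output ✓; others ✗
Consistent faults: {G5 stuck-at-0, G5 inverted output, G6 stuck-at-0, G6 inverted output} — 4 in all.

4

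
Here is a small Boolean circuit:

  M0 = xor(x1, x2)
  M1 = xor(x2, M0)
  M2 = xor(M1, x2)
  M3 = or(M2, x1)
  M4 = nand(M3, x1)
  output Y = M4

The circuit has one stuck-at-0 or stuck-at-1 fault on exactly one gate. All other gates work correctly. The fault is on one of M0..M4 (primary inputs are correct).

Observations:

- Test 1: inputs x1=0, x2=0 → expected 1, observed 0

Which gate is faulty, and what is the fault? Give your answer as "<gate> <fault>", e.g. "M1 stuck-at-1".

Fault-free values for test 1 (x1=0, x2=0): M0=0, M1=0, M2=0, M3=0, M4=1, giving Y=1. Observed 0.
Test 1: faults giving observed 0 are {M4 stuck-at-0}.
Only M4 stuck-at-0 is consistent with every test.

M4 stuck-at-0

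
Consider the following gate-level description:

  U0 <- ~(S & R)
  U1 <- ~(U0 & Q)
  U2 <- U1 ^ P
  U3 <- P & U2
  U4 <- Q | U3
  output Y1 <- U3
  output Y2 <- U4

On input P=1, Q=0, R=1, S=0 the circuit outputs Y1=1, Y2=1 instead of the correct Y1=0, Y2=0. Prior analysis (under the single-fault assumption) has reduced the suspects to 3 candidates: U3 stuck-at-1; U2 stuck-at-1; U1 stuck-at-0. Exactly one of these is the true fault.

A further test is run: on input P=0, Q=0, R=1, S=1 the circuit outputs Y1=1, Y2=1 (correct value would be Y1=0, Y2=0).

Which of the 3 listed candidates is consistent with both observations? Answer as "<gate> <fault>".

Evaluate each candidate on input P=0, Q=0, R=1, S=1:
  U3 stuck-at-1: U0=0, U1=1, U2=1, U3=1 [stuck-at-1], U4=1 → Y1=1, Y2=1 — matches
  U2 stuck-at-1: U0=0, U1=1, U2=1 [stuck-at-1], U3=0, U4=0 → Y1=0, Y2=0 — eliminated
  U1 stuck-at-0: U0=0, U1=0 [stuck-at-0], U2=0, U3=0, U4=0 → Y1=0, Y2=0 — eliminated
Only U3 stuck-at-1 reproduces the observed Y1=1, Y2=1.

U3 stuck-at-1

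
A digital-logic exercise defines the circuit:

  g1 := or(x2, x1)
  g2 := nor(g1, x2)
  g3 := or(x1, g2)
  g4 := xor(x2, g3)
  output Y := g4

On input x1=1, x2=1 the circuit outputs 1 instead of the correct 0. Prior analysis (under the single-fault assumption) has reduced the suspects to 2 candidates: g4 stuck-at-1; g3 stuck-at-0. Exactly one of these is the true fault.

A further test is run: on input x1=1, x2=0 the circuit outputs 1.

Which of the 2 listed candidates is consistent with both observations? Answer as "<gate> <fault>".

Evaluate each candidate on input x1=1, x2=0:
  g4 stuck-at-1: g1=1, g2=0, g3=1, g4=1 [stuck-at-1] → 1 — matches
  g3 stuck-at-0: g1=1, g2=0, g3=0 [stuck-at-0], g4=0 → 0 — eliminated
Only g4 stuck-at-1 reproduces the observed 1.

g4 stuck-at-1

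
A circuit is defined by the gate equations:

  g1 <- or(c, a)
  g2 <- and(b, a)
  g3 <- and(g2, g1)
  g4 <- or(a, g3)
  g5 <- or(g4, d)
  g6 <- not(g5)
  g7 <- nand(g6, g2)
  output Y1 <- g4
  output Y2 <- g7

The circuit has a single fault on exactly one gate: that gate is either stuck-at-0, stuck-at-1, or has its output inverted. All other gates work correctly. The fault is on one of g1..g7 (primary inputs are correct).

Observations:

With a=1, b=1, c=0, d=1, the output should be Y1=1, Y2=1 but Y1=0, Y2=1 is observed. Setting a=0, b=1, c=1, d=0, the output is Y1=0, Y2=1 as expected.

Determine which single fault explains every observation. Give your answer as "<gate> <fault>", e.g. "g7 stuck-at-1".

g4 stuck-at-0

Fault-free values for test 1 (a=1, b=1, c=0, d=1): g1=1, g2=1, g3=1, g4=1, g5=1, g6=0, g7=1, giving Y1=1, Y2=1. Observed Y1=0, Y2=1.
Test 1: faults giving observed Y1=0, Y2=1 are {g4 stuck-at-0, g4 inverted output}.
Test 2 (a=0, b=1, c=1, d=0): fault-free g1=1, g2=0, g3=0, g4=0, g5=0, g6=1, g7=1 → Y1=0, Y2=1; observed Y1=0, Y2=1. Eliminates g4 inverted output.
Only g4 stuck-at-0 is consistent with every test.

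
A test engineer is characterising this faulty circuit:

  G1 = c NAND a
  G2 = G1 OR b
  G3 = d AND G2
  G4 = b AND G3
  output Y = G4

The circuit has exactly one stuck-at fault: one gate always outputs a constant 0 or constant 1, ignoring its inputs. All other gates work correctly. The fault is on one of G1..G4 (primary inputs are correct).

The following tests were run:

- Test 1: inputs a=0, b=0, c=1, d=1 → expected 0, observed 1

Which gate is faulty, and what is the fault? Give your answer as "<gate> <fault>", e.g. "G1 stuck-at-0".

Fault-free values for test 1 (a=0, b=0, c=1, d=1): G1=1, G2=1, G3=1, G4=0, giving Y=0. Observed 1.
Test 1: faults giving observed 1 are {G4 stuck-at-1}.
Only G4 stuck-at-1 is consistent with every test.

G4 stuck-at-1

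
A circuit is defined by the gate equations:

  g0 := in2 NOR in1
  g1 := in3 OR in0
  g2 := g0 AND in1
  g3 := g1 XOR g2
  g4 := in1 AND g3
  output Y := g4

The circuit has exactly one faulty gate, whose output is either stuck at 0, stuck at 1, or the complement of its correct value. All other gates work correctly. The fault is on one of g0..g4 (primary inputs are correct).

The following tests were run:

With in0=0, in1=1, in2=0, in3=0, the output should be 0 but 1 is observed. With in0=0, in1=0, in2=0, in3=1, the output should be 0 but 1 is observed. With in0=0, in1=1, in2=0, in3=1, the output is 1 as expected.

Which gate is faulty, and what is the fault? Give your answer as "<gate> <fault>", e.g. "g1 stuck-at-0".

g4 stuck-at-1

Fault-free values for test 1 (in0=0, in1=1, in2=0, in3=0): g0=0, g1=0, g2=0, g3=0, g4=0, giving Y=0. Observed 1.
Test 1: faults giving observed 1 are {g0 stuck-at-1, g0 inverted output, g1 stuck-at-1, g1 inverted output, g2 stuck-at-1, g2 inverted output, g3 stuck-at-1, g3 inverted output, g4 stuck-at-1, g4 inverted output}.
Test 2 (in0=0, in1=0, in2=0, in3=1): fault-free g0=1, g1=1, g2=0, g3=1, g4=0 → 0; observed 1. Eliminates g0 stuck-at-1, g0 inverted output, g1 stuck-at-1, g1 inverted output, g2 stuck-at-1, g2 inverted output, g3 stuck-at-1, g3 inverted output.
Test 3 (in0=0, in1=1, in2=0, in3=1): fault-free g0=0, g1=1, g2=0, g3=1, g4=1 → 1; observed 1. Eliminates g4 inverted output.
Only g4 stuck-at-1 is consistent with every test.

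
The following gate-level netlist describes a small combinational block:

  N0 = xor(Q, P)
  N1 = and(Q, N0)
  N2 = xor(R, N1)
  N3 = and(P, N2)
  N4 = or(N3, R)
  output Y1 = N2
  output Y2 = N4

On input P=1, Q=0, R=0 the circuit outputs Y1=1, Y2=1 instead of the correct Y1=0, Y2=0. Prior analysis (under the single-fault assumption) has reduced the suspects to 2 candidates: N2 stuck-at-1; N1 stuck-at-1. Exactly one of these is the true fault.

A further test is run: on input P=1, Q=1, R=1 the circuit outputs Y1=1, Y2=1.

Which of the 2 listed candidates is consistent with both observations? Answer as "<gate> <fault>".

N2 stuck-at-1

Evaluate each candidate on input P=1, Q=1, R=1:
  N2 stuck-at-1: N0=0, N1=0, N2=1 [stuck-at-1], N3=1, N4=1 → Y1=1, Y2=1 — matches
  N1 stuck-at-1: N0=0, N1=1 [stuck-at-1], N2=0, N3=0, N4=1 → Y1=0, Y2=1 — eliminated
Only N2 stuck-at-1 reproduces the observed Y1=1, Y2=1.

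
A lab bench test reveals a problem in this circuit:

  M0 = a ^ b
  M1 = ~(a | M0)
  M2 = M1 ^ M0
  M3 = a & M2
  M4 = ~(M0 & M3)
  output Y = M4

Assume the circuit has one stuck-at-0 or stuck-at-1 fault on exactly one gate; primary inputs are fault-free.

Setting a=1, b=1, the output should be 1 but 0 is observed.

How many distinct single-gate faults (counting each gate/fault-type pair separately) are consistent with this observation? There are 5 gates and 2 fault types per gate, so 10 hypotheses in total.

2

Fault-free: M0=0, M1=0, M2=0, M3=0, M4=1 → 1. Observed 0.
  M0 stuck-at-0: output 1 ✗
  M0 stuck-at-1: output 0 ✓
  M1 stuck-at-0: output 1 ✗
  M1 stuck-at-1: output 1 ✗
  M2 stuck-at-0: output 1 ✗
  M2 stuck-at-1: output 1 ✗
  M3 stuck-at-0: output 1 ✗
  M3 stuck-at-1: output 1 ✗
  M4 stuck-at-0: output 0 ✓
  M4 stuck-at-1: output 1 ✗
Consistent faults: {M0 stuck-at-1, M4 stuck-at-0} — 2 in all.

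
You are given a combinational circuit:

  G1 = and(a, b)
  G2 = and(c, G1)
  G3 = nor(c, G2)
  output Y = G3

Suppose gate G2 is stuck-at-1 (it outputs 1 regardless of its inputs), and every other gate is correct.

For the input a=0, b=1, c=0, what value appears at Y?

Propagate with G2 forced: G1=0, G2=1 [stuck-at-1], G3=0.
So Y = 0. (Without the fault it would be 1.)

0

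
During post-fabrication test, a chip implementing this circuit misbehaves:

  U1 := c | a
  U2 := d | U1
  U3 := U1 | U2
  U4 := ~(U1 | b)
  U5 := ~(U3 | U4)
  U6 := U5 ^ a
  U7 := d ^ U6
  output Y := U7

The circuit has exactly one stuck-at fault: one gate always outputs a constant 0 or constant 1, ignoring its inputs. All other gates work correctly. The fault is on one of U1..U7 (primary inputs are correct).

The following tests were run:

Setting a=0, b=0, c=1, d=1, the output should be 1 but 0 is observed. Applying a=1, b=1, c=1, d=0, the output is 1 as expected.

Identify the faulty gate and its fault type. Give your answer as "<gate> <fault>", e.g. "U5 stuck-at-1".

Fault-free values for test 1 (a=0, b=0, c=1, d=1): U1=1, U2=1, U3=1, U4=0, U5=0, U6=0, U7=1, giving Y=1. Observed 0.
Test 1: faults giving observed 0 are {U3 stuck-at-0, U5 stuck-at-1, U6 stuck-at-1, U7 stuck-at-0}.
Test 2 (a=1, b=1, c=1, d=0): fault-free U1=1, U2=1, U3=1, U4=0, U5=0, U6=1, U7=1 → 1; observed 1. Eliminates U3 stuck-at-0, U5 stuck-at-1, U7 stuck-at-0.
Only U6 stuck-at-1 is consistent with every test.

U6 stuck-at-1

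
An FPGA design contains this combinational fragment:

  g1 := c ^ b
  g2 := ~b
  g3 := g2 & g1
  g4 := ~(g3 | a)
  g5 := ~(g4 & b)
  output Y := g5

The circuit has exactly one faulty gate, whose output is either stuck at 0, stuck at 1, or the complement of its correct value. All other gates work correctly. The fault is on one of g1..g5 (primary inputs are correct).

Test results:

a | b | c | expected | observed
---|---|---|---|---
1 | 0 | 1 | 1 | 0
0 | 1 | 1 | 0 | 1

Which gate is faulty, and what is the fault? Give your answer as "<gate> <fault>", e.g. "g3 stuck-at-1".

Fault-free values for test 1 (a=1, b=0, c=1): g1=1, g2=1, g3=1, g4=0, g5=1, giving Y=1. Observed 0.
Test 1: faults giving observed 0 are {g5 stuck-at-0, g5 inverted output}.
Test 2 (a=0, b=1, c=1): fault-free g1=0, g2=0, g3=0, g4=1, g5=0 → 0; observed 1. Eliminates g5 stuck-at-0.
Only g5 inverted output is consistent with every test.

g5 inverted output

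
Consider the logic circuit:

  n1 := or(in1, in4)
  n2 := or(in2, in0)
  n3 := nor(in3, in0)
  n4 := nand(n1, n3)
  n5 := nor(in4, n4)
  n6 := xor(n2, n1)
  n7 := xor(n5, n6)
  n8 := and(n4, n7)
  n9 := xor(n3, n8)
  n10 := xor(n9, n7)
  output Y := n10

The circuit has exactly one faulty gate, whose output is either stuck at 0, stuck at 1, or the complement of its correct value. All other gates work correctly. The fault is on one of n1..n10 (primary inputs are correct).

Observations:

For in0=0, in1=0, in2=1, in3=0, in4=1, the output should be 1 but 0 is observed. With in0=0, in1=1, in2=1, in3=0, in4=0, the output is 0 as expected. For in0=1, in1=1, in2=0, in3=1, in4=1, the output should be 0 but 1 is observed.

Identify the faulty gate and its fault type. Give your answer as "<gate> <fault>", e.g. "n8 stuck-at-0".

Fault-free values for test 1 (in0=0, in1=0, in2=1, in3=0, in4=1): n1=1, n2=1, n3=1, n4=0, n5=0, n6=0, n7=0, n8=0, n9=1, n10=1, giving Y=1. Observed 0.
Test 1: faults giving observed 0 are {n2 stuck-at-0, n2 inverted output, n3 stuck-at-0, n3 inverted output, n5 stuck-at-1, n5 inverted output, n6 stuck-at-1, n6 inverted output, n7 stuck-at-1, n7 inverted output, n8 stuck-at-1, n8 inverted output, n9 stuck-at-0, n9 inverted output, n10 stuck-at-0, n10 inverted output}.
Test 2 (in0=0, in1=1, in2=1, in3=0, in4=0): fault-free n1=1, n2=1, n3=1, n4=0, n5=1, n6=0, n7=1, n8=0, n9=1, n10=0 → 0; observed 0. Eliminates n2 stuck-at-0, n2 inverted output, n5 inverted output, n6 stuck-at-1, n6 inverted output, n7 inverted output, n8 stuck-at-1, n8 inverted output, n9 stuck-at-0, n9 inverted output, n10 inverted output.
Test 3 (in0=1, in1=1, in2=0, in3=1, in4=1): fault-free n1=1, n2=1, n3=0, n4=1, n5=0, n6=0, n7=0, n8=0, n9=0, n10=0 → 0; observed 1. Eliminates n3 stuck-at-0, n5 stuck-at-1, n7 stuck-at-1, n10 stuck-at-0.
Only n3 inverted output is consistent with every test.

n3 inverted output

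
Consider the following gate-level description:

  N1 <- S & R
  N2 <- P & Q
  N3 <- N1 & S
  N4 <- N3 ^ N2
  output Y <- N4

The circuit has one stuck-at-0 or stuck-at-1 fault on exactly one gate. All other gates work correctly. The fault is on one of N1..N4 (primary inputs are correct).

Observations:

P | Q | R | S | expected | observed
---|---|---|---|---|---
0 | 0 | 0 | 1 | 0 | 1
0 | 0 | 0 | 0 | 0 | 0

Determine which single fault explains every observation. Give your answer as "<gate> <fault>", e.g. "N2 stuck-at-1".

N1 stuck-at-1

Fault-free values for test 1 (P=0, Q=0, R=0, S=1): N1=0, N2=0, N3=0, N4=0, giving Y=0. Observed 1.
Test 1: faults giving observed 1 are {N1 stuck-at-1, N2 stuck-at-1, N3 stuck-at-1, N4 stuck-at-1}.
Test 2 (P=0, Q=0, R=0, S=0): fault-free N1=0, N2=0, N3=0, N4=0 → 0; observed 0. Eliminates N2 stuck-at-1, N3 stuck-at-1, N4 stuck-at-1.
Only N1 stuck-at-1 is consistent with every test.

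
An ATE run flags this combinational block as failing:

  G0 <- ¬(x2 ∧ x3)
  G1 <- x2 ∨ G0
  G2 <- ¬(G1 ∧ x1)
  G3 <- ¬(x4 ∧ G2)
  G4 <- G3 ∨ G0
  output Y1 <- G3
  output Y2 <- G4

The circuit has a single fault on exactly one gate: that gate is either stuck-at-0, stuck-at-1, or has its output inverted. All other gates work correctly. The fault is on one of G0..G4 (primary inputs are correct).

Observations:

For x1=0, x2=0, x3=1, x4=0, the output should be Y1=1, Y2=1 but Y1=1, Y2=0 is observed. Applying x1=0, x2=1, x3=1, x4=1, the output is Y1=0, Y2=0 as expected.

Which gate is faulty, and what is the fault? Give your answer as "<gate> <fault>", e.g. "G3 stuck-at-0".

G4 stuck-at-0

Fault-free values for test 1 (x1=0, x2=0, x3=1, x4=0): G0=1, G1=1, G2=1, G3=1, G4=1, giving Y1=1, Y2=1. Observed Y1=1, Y2=0.
Test 1: faults giving observed Y1=1, Y2=0 are {G4 stuck-at-0, G4 inverted output}.
Test 2 (x1=0, x2=1, x3=1, x4=1): fault-free G0=0, G1=1, G2=1, G3=0, G4=0 → Y1=0, Y2=0; observed Y1=0, Y2=0. Eliminates G4 inverted output.
Only G4 stuck-at-0 is consistent with every test.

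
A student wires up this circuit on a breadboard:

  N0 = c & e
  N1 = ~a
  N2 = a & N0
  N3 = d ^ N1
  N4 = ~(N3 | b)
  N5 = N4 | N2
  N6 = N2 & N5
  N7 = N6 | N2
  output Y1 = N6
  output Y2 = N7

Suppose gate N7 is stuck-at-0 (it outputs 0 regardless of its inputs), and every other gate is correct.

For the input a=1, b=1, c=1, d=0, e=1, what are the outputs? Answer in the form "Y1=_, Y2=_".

Propagate with N7 forced: N0=1, N1=0, N2=1, N3=0, N4=0, N5=1, N6=1, N7=0 [stuck-at-0].
So the outputs are Y1=1, Y2=0. (Without the fault they would be Y1=1, Y2=1.)

Y1=1, Y2=0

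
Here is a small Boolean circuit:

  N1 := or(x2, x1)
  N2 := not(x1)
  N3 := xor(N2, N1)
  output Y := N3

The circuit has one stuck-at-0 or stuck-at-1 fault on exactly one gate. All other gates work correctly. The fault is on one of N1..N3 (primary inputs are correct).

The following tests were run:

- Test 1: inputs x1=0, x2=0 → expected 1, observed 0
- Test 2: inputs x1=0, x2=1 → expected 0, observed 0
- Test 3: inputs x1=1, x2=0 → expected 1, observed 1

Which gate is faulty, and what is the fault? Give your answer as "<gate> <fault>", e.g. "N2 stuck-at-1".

N1 stuck-at-1

Fault-free values for test 1 (x1=0, x2=0): N1=0, N2=1, N3=1, giving Y=1. Observed 0.
Test 1: faults giving observed 0 are {N1 stuck-at-1, N2 stuck-at-0, N3 stuck-at-0}.
Test 2 (x1=0, x2=1): fault-free N1=1, N2=1, N3=0 → 0; observed 0. Eliminates N2 stuck-at-0.
Test 3 (x1=1, x2=0): fault-free N1=1, N2=0, N3=1 → 1; observed 1. Eliminates N3 stuck-at-0.
Only N1 stuck-at-1 is consistent with every test.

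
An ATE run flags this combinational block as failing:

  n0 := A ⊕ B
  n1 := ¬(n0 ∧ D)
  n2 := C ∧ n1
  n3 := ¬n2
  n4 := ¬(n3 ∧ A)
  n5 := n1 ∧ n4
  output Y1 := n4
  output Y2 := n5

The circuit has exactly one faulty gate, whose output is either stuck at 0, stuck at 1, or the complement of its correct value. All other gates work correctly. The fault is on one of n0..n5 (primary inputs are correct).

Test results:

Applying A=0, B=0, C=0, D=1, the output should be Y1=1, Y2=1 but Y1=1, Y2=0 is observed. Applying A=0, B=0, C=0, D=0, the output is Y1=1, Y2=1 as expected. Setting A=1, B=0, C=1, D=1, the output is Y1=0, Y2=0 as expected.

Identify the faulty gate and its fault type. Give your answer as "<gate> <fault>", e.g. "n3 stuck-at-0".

Fault-free values for test 1 (A=0, B=0, C=0, D=1): n0=0, n1=1, n2=0, n3=1, n4=1, n5=1, giving Y1=1, Y2=1. Observed Y1=1, Y2=0.
Test 1: faults giving observed Y1=1, Y2=0 are {n0 stuck-at-1, n0 inverted output, n1 stuck-at-0, n1 inverted output, n5 stuck-at-0, n5 inverted output}.
Test 2 (A=0, B=0, C=0, D=0): fault-free n0=0, n1=1, n2=0, n3=1, n4=1, n5=1 → Y1=1, Y2=1; observed Y1=1, Y2=1. Eliminates n1 stuck-at-0, n1 inverted output, n5 stuck-at-0, n5 inverted output.
Test 3 (A=1, B=0, C=1, D=1): fault-free n0=1, n1=0, n2=0, n3=1, n4=0, n5=0 → Y1=0, Y2=0; observed Y1=0, Y2=0. Eliminates n0 inverted output.
Only n0 stuck-at-1 is consistent with every test.

n0 stuck-at-1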